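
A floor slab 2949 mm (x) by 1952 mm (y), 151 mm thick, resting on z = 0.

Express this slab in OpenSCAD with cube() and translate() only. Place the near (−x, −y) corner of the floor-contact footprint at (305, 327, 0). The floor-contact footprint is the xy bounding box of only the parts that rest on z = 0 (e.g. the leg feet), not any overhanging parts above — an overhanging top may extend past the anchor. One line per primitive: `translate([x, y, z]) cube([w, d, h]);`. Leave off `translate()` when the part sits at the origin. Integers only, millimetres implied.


translate([305, 327, 0]) cube([2949, 1952, 151]);


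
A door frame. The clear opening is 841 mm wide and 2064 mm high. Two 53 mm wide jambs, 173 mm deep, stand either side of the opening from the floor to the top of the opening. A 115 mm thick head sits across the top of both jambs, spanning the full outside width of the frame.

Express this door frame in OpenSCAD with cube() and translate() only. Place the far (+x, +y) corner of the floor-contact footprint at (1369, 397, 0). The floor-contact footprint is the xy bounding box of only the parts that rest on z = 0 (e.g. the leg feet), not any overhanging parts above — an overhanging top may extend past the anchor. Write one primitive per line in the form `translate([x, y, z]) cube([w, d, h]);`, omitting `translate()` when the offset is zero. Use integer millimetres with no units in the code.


translate([422, 224, 0]) cube([53, 173, 2064]);
translate([1316, 224, 0]) cube([53, 173, 2064]);
translate([422, 224, 2064]) cube([947, 173, 115]);


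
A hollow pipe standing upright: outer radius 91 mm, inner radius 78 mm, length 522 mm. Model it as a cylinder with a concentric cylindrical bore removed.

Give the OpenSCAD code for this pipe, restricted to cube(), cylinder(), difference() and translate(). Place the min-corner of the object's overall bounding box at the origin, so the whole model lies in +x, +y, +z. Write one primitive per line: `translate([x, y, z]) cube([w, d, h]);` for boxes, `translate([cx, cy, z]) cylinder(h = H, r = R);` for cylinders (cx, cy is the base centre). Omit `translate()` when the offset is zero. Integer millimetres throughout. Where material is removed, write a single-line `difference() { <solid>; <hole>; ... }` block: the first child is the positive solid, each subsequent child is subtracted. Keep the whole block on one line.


difference() { translate([91, 91, 0]) cylinder(h = 522, r = 91); translate([91, 91, 0]) cylinder(h = 522, r = 78); }


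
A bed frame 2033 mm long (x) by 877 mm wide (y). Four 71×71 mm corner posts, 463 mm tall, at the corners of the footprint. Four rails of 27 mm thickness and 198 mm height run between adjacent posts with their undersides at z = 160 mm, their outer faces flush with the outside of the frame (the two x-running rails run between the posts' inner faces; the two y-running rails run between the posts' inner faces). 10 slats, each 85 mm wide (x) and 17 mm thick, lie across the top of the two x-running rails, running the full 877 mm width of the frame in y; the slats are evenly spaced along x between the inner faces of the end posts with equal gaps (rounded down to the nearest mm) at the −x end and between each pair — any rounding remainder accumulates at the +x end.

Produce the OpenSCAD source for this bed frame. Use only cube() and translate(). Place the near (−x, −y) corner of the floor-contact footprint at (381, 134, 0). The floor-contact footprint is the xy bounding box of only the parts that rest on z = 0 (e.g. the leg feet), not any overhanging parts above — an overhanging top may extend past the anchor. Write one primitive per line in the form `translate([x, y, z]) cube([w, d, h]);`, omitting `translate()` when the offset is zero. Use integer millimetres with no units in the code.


translate([381, 134, 0]) cube([71, 71, 463]);
translate([381, 940, 0]) cube([71, 71, 463]);
translate([2343, 134, 0]) cube([71, 71, 463]);
translate([2343, 940, 0]) cube([71, 71, 463]);
translate([452, 134, 160]) cube([1891, 27, 198]);
translate([452, 984, 160]) cube([1891, 27, 198]);
translate([381, 205, 160]) cube([27, 735, 198]);
translate([2387, 205, 160]) cube([27, 735, 198]);
translate([546, 134, 358]) cube([85, 877, 17]);
translate([725, 134, 358]) cube([85, 877, 17]);
translate([904, 134, 358]) cube([85, 877, 17]);
translate([1083, 134, 358]) cube([85, 877, 17]);
translate([1262, 134, 358]) cube([85, 877, 17]);
translate([1441, 134, 358]) cube([85, 877, 17]);
translate([1620, 134, 358]) cube([85, 877, 17]);
translate([1799, 134, 358]) cube([85, 877, 17]);
translate([1978, 134, 358]) cube([85, 877, 17]);
translate([2157, 134, 358]) cube([85, 877, 17]);


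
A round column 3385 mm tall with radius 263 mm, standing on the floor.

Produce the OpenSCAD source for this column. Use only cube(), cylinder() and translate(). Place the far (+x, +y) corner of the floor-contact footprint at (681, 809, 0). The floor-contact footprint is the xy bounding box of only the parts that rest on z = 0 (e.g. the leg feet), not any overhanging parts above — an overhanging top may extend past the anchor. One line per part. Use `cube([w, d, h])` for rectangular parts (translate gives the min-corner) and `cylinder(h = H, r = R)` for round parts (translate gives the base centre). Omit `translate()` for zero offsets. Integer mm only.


translate([418, 546, 0]) cylinder(h = 3385, r = 263);


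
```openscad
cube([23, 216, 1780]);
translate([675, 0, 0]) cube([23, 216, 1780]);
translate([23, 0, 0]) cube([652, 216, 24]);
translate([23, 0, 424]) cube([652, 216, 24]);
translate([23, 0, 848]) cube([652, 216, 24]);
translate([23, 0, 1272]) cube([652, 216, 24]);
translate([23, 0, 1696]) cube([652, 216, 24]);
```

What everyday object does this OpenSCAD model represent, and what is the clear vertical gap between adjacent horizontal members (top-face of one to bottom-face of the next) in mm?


A bookshelf. The clear shelf gap is 400 mm.

Two tall side panels with 5 horizontal boards between them — a bookshelf. The first two shelf undersides are at z = 0 and z = 424; with shelf thickness 24, the clear gap is 424 − 0 − 24 = 400 mm.


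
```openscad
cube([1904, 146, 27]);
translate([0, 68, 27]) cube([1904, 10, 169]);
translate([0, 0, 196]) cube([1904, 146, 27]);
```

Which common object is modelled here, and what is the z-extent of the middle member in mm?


An I-beam. The web height is 169 mm.

Two wide flanges with a thin centred web — an I-beam. Overall 223 mm minus two 27 mm flanges gives a web of 223 − 2·27 = 169 mm.


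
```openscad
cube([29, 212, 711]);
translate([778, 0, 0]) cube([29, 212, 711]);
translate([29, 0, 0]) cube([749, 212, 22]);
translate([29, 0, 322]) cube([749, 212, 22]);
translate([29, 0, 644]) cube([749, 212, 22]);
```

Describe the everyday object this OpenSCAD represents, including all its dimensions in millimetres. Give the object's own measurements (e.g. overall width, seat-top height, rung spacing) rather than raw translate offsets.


An open bookshelf. Two side panels, each 29 mm thick, 212 mm deep and 711 mm tall, stand 807 mm apart (outside-to-outside). Between them sit 3 shelves, each 22 mm thick and 212 mm deep, spanning the full gap between the sides. The bottom shelf rests on the floor (its underside at z = 0) and the clear gap between one shelf's top and the next shelf's underside is 300 mm.


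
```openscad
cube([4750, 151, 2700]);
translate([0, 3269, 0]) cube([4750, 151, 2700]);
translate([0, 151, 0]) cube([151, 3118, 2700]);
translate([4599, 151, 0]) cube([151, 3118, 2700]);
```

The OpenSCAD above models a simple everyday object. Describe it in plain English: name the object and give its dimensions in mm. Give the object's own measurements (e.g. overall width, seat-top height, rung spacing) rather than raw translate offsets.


The wall frame of a small rectangular building: four walls, each 2700 mm tall and 151 mm thick, enclosing a footprint 4750 mm (x) by 3420 mm (y) outside-to-outside, with no floor or roof. The front and back walls (the −y and +y sides) span the full width; the two side walls fit between them.


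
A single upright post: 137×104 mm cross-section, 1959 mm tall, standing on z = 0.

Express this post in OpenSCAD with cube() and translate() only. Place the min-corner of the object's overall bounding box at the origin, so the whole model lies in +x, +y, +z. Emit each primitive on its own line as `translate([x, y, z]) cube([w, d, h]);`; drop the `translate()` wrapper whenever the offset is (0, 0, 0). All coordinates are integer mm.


cube([137, 104, 1959]);


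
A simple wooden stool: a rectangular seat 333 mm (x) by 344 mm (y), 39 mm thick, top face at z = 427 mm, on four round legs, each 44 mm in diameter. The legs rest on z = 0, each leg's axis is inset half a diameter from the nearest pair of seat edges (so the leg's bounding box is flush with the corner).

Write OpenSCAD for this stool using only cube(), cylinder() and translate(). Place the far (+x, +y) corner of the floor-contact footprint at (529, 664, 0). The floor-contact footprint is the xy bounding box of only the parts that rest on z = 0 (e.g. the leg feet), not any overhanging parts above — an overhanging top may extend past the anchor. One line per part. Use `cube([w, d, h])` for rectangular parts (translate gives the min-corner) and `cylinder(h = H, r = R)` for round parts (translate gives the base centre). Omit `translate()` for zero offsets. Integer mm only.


translate([196, 320, 388]) cube([333, 344, 39]);
translate([218, 342, 0]) cylinder(h = 388, r = 22);
translate([507, 342, 0]) cylinder(h = 388, r = 22);
translate([218, 642, 0]) cylinder(h = 388, r = 22);
translate([507, 642, 0]) cylinder(h = 388, r = 22);


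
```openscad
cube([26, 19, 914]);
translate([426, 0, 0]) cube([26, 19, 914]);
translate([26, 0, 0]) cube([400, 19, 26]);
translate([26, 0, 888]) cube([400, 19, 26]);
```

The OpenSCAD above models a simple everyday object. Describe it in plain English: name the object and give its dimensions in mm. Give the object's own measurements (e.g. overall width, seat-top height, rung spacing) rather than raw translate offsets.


A rectangular picture frame lying in the x–z plane (depth along y). The opening is 400 mm wide (x) by 862 mm tall (z), surrounded by a border 26 mm wide on all four sides. The frame is 19 mm deep and is made of two full-height vertical stiles with two horizontal rails fitted between them.


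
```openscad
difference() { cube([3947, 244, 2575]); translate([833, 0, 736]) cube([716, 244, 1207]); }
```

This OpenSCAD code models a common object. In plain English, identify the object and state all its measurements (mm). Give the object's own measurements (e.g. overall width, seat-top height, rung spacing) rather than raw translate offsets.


A wall 3947 mm long (x), 244 mm thick (y), 2575 mm tall, with a rectangular window opening cut through it. The opening is 716 mm wide and 1207 mm tall; its sill is at z = 736 mm and its near (−x) edge is 833 mm from the wall's −x end. The opening passes through the full wall thickness.


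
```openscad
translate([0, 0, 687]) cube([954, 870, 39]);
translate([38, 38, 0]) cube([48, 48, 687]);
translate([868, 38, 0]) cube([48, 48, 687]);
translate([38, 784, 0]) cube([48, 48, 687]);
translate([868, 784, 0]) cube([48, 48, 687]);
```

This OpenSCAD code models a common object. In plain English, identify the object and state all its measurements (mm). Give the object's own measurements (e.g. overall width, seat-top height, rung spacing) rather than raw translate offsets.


A rectangular dining table. The top is 954×870×39 mm with its upper surface at z = 726 mm. It stands on four 48×48 mm square legs, each inset 38 mm from the nearest pair of top edges, running from the floor to the underside of the top.


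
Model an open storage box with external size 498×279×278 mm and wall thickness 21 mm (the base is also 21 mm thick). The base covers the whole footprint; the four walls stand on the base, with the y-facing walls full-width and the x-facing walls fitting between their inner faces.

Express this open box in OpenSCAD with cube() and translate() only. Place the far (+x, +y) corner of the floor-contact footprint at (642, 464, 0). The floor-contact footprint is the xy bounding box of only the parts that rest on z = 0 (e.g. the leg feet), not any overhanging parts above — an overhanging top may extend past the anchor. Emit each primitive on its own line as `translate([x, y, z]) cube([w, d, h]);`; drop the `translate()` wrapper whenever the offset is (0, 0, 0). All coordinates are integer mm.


translate([144, 185, 0]) cube([498, 279, 21]);
translate([144, 185, 21]) cube([498, 21, 257]);
translate([144, 443, 21]) cube([498, 21, 257]);
translate([144, 206, 21]) cube([21, 237, 257]);
translate([621, 206, 21]) cube([21, 237, 257]);


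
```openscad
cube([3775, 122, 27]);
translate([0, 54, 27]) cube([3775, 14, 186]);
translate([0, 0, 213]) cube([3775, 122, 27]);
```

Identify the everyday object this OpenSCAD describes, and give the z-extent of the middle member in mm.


An I-beam. The web height is 186 mm.

Two wide flanges with a thin centred web — an I-beam. Overall 240 mm minus two 27 mm flanges gives a web of 240 − 2·27 = 186 mm.


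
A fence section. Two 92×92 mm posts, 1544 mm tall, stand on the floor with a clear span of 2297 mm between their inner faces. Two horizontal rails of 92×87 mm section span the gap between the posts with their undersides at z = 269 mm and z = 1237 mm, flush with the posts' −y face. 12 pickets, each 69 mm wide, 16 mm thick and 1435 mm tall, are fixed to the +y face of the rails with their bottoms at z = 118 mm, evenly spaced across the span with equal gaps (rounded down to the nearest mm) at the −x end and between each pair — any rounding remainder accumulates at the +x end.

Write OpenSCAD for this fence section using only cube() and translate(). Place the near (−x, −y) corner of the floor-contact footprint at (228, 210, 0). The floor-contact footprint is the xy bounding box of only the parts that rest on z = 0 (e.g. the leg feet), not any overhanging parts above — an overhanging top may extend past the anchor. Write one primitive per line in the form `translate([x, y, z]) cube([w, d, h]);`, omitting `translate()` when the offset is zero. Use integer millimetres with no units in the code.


translate([228, 210, 0]) cube([92, 92, 1544]);
translate([2617, 210, 0]) cube([92, 92, 1544]);
translate([320, 210, 269]) cube([2297, 92, 87]);
translate([320, 210, 1237]) cube([2297, 92, 87]);
translate([433, 302, 118]) cube([69, 16, 1435]);
translate([615, 302, 118]) cube([69, 16, 1435]);
translate([797, 302, 118]) cube([69, 16, 1435]);
translate([979, 302, 118]) cube([69, 16, 1435]);
translate([1161, 302, 118]) cube([69, 16, 1435]);
translate([1343, 302, 118]) cube([69, 16, 1435]);
translate([1525, 302, 118]) cube([69, 16, 1435]);
translate([1707, 302, 118]) cube([69, 16, 1435]);
translate([1889, 302, 118]) cube([69, 16, 1435]);
translate([2071, 302, 118]) cube([69, 16, 1435]);
translate([2253, 302, 118]) cube([69, 16, 1435]);
translate([2435, 302, 118]) cube([69, 16, 1435]);


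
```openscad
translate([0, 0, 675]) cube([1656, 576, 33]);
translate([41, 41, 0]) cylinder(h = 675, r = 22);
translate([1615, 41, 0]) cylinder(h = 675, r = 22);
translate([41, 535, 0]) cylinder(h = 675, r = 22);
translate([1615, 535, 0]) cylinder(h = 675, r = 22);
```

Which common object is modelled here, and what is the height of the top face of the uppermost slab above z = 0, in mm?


A table. The table height is 708 mm.

A 1656×576×33 slab sits at z = 675 on four Ø44 mm round legs — a table. The top surface is at 675 + 33 = 708 mm.


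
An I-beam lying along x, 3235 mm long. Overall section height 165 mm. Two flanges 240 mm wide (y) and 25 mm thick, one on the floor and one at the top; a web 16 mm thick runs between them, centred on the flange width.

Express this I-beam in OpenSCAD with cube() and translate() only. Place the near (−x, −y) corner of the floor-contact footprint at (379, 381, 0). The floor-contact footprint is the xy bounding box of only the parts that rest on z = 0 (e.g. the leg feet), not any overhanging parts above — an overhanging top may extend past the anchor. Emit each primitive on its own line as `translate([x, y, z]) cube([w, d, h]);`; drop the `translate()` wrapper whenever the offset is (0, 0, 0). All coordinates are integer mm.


translate([379, 381, 0]) cube([3235, 240, 25]);
translate([379, 493, 25]) cube([3235, 16, 115]);
translate([379, 381, 140]) cube([3235, 240, 25]);


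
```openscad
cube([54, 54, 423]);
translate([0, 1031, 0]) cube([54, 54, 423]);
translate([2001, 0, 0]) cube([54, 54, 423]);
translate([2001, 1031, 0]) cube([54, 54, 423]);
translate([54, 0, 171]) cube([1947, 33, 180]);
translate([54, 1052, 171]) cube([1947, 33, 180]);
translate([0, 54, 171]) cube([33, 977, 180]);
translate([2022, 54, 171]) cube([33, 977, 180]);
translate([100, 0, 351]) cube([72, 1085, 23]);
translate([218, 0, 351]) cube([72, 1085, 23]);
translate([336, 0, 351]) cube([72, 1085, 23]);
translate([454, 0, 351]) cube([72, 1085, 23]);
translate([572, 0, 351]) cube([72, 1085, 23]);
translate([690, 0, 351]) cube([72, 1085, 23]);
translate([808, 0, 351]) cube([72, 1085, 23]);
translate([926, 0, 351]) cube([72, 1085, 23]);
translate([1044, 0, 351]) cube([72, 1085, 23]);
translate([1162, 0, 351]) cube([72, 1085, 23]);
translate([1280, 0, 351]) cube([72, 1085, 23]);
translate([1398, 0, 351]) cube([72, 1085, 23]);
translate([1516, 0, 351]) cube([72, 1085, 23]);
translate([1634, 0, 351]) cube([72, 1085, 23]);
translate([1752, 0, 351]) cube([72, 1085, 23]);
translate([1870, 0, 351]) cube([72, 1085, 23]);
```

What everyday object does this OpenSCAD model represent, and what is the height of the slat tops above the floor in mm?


A bed frame. The slat-top height is 374 mm.

Four posts, four rails, and a row of slats — a bed frame. Slats sit on the rails at z = 171 + 180 = 351; with slat thickness 23, the top is 374 mm.


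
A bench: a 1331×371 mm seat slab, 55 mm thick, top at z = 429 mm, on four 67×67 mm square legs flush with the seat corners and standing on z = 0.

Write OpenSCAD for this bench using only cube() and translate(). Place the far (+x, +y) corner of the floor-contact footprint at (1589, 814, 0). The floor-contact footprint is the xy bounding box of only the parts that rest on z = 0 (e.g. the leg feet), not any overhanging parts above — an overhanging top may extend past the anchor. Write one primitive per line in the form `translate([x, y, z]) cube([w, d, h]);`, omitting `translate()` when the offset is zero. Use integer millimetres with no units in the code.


translate([258, 443, 374]) cube([1331, 371, 55]);
translate([258, 443, 0]) cube([67, 67, 374]);
translate([258, 747, 0]) cube([67, 67, 374]);
translate([1522, 443, 0]) cube([67, 67, 374]);
translate([1522, 747, 0]) cube([67, 67, 374]);


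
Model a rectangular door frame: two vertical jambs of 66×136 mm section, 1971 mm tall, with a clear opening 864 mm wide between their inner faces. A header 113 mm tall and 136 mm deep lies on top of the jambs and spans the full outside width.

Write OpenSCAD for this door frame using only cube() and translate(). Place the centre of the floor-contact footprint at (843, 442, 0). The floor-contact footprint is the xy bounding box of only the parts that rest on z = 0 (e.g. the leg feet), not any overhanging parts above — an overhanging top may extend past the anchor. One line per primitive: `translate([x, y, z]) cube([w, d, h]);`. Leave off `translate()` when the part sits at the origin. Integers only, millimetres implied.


translate([345, 374, 0]) cube([66, 136, 1971]);
translate([1275, 374, 0]) cube([66, 136, 1971]);
translate([345, 374, 1971]) cube([996, 136, 113]);


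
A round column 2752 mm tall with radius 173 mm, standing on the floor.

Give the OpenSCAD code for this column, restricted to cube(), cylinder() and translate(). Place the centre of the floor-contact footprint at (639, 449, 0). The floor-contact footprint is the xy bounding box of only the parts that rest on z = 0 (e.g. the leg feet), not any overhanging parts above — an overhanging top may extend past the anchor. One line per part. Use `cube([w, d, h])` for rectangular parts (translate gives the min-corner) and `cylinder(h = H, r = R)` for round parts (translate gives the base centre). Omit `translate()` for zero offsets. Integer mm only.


translate([639, 449, 0]) cylinder(h = 2752, r = 173);


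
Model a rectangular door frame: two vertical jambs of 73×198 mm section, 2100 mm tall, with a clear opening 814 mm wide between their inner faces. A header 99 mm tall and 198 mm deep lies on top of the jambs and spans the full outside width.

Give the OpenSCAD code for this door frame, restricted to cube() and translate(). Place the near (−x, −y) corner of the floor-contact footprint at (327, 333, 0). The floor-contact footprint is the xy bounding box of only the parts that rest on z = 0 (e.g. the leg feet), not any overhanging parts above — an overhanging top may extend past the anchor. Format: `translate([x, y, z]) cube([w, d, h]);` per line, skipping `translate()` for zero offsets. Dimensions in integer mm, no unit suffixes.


translate([327, 333, 0]) cube([73, 198, 2100]);
translate([1214, 333, 0]) cube([73, 198, 2100]);
translate([327, 333, 2100]) cube([960, 198, 99]);


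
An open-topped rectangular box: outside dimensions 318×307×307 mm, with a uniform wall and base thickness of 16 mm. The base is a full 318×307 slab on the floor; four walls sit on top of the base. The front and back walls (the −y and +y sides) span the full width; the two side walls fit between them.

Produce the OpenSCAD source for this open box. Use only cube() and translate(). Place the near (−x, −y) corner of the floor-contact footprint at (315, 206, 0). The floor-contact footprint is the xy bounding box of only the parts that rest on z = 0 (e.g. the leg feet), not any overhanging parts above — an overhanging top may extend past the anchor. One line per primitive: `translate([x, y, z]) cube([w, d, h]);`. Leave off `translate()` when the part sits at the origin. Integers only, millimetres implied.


translate([315, 206, 0]) cube([318, 307, 16]);
translate([315, 206, 16]) cube([318, 16, 291]);
translate([315, 497, 16]) cube([318, 16, 291]);
translate([315, 222, 16]) cube([16, 275, 291]);
translate([617, 222, 16]) cube([16, 275, 291]);


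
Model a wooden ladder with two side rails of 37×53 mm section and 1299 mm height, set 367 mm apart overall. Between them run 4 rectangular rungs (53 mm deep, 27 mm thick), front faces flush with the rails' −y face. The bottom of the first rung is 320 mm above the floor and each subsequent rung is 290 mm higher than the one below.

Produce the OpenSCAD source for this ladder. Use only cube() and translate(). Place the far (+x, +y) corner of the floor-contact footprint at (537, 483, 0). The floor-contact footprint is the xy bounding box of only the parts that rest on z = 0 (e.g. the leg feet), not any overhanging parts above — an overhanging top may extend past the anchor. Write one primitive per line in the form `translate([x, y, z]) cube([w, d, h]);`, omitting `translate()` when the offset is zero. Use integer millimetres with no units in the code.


// rung span = 367 - 2*37 = 293
// rung[k] z = 320 + k*290
translate([170, 430, 0]) cube([37, 53, 1299]);
translate([500, 430, 0]) cube([37, 53, 1299]);
translate([207, 430, 320]) cube([293, 53, 27]);
translate([207, 430, 610]) cube([293, 53, 27]);
translate([207, 430, 900]) cube([293, 53, 27]);
translate([207, 430, 1190]) cube([293, 53, 27]);


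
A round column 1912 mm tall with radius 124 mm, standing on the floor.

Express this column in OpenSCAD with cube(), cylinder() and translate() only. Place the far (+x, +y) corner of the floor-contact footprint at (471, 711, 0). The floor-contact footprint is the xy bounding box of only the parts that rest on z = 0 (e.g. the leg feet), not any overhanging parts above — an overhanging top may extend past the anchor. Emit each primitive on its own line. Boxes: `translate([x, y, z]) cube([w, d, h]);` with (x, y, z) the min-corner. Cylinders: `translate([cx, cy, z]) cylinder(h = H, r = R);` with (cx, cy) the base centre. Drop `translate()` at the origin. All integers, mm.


translate([347, 587, 0]) cylinder(h = 1912, r = 124);


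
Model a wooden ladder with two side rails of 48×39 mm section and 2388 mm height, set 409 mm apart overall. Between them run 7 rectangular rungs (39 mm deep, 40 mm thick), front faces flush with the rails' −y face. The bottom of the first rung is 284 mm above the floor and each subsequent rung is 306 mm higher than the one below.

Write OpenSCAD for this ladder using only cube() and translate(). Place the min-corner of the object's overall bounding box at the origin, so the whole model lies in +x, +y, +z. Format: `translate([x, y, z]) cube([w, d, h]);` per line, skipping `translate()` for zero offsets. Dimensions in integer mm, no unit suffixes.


cube([48, 39, 2388]);
translate([361, 0, 0]) cube([48, 39, 2388]);
translate([48, 0, 284]) cube([313, 39, 40]);
translate([48, 0, 590]) cube([313, 39, 40]);
translate([48, 0, 896]) cube([313, 39, 40]);
translate([48, 0, 1202]) cube([313, 39, 40]);
translate([48, 0, 1508]) cube([313, 39, 40]);
translate([48, 0, 1814]) cube([313, 39, 40]);
translate([48, 0, 2120]) cube([313, 39, 40]);


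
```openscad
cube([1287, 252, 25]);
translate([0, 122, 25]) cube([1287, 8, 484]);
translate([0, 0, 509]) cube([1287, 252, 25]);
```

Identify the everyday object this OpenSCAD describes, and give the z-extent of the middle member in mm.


An I-beam. The web height is 484 mm.

Two wide flanges with a thin centred web — an I-beam. Overall 534 mm minus two 25 mm flanges gives a web of 534 − 2·25 = 484 mm.


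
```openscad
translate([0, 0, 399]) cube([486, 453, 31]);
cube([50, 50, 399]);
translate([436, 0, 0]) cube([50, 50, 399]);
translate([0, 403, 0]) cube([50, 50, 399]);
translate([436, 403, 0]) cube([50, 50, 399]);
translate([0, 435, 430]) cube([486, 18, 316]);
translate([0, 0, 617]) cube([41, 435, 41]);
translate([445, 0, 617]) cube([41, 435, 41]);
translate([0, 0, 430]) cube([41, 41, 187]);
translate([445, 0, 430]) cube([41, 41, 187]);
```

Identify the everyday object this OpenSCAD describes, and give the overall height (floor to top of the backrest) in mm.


A chair. The overall height is 746 mm.

A slab on four corner posts with a tall panel at the back — a chair. The seat slab sits at z = 399 with thickness 31, and the 316 mm backrest starts at the seat top, so the overall height is 399 + 31 + 316 = 746 mm.


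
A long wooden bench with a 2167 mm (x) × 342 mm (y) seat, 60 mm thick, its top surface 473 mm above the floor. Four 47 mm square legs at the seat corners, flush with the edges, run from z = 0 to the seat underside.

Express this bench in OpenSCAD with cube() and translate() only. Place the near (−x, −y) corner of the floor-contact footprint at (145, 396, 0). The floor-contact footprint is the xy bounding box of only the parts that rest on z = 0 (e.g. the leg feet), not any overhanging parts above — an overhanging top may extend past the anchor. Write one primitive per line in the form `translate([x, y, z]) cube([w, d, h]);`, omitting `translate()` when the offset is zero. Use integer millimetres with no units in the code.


translate([145, 396, 413]) cube([2167, 342, 60]);
translate([145, 396, 0]) cube([47, 47, 413]);
translate([145, 691, 0]) cube([47, 47, 413]);
translate([2265, 396, 0]) cube([47, 47, 413]);
translate([2265, 691, 0]) cube([47, 47, 413]);


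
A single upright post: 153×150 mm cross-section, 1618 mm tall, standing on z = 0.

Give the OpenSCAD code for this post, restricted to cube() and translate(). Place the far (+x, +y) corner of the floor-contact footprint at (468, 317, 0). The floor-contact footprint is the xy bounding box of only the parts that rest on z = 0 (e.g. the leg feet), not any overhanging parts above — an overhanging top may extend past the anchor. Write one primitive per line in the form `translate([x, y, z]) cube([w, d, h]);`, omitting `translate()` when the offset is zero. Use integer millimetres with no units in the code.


translate([315, 167, 0]) cube([153, 150, 1618]);


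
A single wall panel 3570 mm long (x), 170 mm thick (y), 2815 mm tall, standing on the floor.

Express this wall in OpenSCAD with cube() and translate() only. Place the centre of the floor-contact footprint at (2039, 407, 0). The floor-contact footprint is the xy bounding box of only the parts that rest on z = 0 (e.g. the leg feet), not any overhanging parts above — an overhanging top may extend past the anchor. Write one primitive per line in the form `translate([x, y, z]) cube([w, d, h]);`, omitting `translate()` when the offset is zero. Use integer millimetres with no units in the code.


translate([254, 322, 0]) cube([3570, 170, 2815]);


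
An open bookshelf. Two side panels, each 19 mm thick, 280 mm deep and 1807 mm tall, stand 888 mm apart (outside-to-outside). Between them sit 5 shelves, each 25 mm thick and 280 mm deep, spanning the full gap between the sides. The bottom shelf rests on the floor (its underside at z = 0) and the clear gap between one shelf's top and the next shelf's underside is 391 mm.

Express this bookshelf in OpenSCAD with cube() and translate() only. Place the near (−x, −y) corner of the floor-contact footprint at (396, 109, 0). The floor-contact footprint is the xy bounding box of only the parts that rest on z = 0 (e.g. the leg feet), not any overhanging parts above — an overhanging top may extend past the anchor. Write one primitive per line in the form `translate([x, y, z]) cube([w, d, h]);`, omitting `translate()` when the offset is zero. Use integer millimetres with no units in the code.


translate([396, 109, 0]) cube([19, 280, 1807]);
translate([1265, 109, 0]) cube([19, 280, 1807]);
translate([415, 109, 0]) cube([850, 280, 25]);
translate([415, 109, 416]) cube([850, 280, 25]);
translate([415, 109, 832]) cube([850, 280, 25]);
translate([415, 109, 1248]) cube([850, 280, 25]);
translate([415, 109, 1664]) cube([850, 280, 25]);


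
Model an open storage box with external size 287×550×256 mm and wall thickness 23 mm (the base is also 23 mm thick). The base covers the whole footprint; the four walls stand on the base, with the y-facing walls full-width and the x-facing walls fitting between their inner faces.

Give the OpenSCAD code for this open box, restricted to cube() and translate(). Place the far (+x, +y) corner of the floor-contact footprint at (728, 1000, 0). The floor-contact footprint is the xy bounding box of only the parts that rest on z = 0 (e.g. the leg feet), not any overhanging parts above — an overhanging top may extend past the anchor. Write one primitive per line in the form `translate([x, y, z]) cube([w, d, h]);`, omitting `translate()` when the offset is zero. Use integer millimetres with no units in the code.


translate([441, 450, 0]) cube([287, 550, 23]);
translate([441, 450, 23]) cube([287, 23, 233]);
translate([441, 977, 23]) cube([287, 23, 233]);
translate([441, 473, 23]) cube([23, 504, 233]);
translate([705, 473, 23]) cube([23, 504, 233]);


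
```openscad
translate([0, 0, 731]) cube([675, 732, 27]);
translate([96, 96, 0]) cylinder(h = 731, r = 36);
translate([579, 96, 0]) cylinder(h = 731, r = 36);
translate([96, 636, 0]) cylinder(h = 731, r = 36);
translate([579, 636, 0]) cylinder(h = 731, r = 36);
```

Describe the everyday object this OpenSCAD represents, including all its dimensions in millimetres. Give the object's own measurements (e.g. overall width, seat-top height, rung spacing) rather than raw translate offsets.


A rectangular dining table. The top is 675×732×27 mm with its upper surface at z = 758 mm. It stands on four round legs of 72 mm diameter, each leg's bounding box inset 60 mm from the nearest pair of top edges, running from the floor to the underside of the top.


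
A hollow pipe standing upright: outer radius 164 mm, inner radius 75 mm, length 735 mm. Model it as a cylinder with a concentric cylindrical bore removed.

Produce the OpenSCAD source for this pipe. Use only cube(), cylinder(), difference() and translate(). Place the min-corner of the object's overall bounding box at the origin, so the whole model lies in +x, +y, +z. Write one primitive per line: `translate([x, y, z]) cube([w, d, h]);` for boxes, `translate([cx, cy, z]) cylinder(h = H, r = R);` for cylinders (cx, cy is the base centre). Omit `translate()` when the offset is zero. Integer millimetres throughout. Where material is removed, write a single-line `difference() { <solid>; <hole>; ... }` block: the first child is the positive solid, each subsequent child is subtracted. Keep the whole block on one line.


difference() { translate([164, 164, 0]) cylinder(h = 735, r = 164); translate([164, 164, 0]) cylinder(h = 735, r = 75); }


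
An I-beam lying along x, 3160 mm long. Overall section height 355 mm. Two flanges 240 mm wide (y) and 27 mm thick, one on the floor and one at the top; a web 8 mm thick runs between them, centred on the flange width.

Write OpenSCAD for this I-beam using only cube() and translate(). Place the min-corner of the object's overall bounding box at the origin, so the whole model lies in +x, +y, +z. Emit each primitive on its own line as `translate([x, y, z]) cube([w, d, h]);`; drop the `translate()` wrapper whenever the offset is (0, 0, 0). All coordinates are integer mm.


cube([3160, 240, 27]);
translate([0, 116, 27]) cube([3160, 8, 301]);
translate([0, 0, 328]) cube([3160, 240, 27]);


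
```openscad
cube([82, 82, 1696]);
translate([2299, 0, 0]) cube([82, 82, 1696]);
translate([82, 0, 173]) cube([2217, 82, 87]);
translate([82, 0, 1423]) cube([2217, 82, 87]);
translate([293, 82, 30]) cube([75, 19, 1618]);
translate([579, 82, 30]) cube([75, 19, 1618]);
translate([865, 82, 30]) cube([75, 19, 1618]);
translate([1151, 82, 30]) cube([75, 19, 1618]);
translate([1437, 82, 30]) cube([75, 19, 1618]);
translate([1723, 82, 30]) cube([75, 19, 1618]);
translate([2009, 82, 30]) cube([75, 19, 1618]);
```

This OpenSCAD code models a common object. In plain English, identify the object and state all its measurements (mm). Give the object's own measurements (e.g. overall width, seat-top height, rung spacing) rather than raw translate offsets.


A fence section. Two 82×82 mm posts, 1696 mm tall, stand on the floor with a clear span of 2217 mm between their inner faces. Two horizontal rails of 82×87 mm section span the gap between the posts with their undersides at z = 173 mm and z = 1423 mm, flush with the posts' −y face. 7 pickets, each 75 mm wide, 19 mm thick and 1618 mm tall, are fixed to the +y face of the rails with their bottoms at z = 30 mm, spaced across the span with a 211 mm gap after the −x post and between neighbouring pickets, with 215 mm left before the +x post.


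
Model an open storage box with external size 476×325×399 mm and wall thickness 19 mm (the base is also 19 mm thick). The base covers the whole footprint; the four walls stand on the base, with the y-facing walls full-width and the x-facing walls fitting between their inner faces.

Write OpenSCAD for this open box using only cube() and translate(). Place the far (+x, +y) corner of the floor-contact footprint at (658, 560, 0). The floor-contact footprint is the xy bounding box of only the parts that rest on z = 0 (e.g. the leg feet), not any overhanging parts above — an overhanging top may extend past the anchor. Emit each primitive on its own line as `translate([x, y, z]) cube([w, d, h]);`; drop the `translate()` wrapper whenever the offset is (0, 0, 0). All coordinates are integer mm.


translate([182, 235, 0]) cube([476, 325, 19]);
translate([182, 235, 19]) cube([476, 19, 380]);
translate([182, 541, 19]) cube([476, 19, 380]);
translate([182, 254, 19]) cube([19, 287, 380]);
translate([639, 254, 19]) cube([19, 287, 380]);


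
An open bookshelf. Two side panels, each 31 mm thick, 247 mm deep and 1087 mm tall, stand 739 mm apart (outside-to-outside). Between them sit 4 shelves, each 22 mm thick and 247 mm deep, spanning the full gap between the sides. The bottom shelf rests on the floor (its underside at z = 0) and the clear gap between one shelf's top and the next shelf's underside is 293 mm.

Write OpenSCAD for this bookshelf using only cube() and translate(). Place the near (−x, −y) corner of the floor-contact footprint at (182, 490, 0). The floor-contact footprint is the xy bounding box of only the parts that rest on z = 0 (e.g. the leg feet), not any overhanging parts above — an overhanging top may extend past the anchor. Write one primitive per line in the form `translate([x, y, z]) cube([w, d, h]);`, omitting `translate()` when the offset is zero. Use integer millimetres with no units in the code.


translate([182, 490, 0]) cube([31, 247, 1087]);
translate([890, 490, 0]) cube([31, 247, 1087]);
translate([213, 490, 0]) cube([677, 247, 22]);
translate([213, 490, 315]) cube([677, 247, 22]);
translate([213, 490, 630]) cube([677, 247, 22]);
translate([213, 490, 945]) cube([677, 247, 22]);


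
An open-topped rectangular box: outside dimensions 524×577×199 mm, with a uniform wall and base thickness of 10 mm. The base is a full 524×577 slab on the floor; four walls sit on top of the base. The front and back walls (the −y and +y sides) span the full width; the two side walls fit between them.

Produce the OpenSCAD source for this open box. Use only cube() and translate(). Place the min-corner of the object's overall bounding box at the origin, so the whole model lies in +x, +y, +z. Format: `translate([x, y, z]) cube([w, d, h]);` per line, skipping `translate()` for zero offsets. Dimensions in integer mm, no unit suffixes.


cube([524, 577, 10]);
translate([0, 0, 10]) cube([524, 10, 189]);
translate([0, 567, 10]) cube([524, 10, 189]);
translate([0, 10, 10]) cube([10, 557, 189]);
translate([514, 10, 10]) cube([10, 557, 189]);


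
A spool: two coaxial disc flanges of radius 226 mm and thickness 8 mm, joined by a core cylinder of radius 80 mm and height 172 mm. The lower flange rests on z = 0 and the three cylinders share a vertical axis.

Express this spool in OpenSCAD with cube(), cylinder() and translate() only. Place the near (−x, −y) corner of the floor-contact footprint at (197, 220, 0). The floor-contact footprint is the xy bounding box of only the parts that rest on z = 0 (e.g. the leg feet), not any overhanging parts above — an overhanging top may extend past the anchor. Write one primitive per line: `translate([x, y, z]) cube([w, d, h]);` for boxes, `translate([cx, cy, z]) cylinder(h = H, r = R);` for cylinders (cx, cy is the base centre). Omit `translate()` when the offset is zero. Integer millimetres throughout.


translate([423, 446, 0]) cylinder(h = 8, r = 226);
translate([423, 446, 8]) cylinder(h = 172, r = 80);
translate([423, 446, 180]) cylinder(h = 8, r = 226);


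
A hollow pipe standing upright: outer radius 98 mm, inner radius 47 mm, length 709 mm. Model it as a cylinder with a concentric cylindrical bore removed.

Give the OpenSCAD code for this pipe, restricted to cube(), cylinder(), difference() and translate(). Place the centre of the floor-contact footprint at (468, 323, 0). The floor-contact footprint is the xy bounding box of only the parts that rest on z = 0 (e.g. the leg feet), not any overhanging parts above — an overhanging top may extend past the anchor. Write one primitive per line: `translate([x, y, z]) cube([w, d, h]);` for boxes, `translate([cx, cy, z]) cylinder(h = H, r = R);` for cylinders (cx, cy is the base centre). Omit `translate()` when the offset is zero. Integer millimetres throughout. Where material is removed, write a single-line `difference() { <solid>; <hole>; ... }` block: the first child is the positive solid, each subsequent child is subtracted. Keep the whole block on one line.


difference() { translate([468, 323, 0]) cylinder(h = 709, r = 98); translate([468, 323, 0]) cylinder(h = 709, r = 47); }


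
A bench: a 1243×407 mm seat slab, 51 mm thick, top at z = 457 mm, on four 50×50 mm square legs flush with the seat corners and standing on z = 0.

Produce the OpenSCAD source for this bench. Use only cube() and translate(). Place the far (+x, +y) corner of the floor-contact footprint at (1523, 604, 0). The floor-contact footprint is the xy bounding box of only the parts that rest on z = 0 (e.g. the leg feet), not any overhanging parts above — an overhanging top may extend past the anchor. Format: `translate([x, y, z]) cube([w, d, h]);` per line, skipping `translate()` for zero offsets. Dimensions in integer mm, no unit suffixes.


translate([280, 197, 406]) cube([1243, 407, 51]);
translate([280, 197, 0]) cube([50, 50, 406]);
translate([280, 554, 0]) cube([50, 50, 406]);
translate([1473, 197, 0]) cube([50, 50, 406]);
translate([1473, 554, 0]) cube([50, 50, 406]);
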